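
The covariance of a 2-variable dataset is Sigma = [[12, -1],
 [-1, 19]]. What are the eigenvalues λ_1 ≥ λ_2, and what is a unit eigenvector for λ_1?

Step 1 — characteristic polynomial of 2×2 Sigma:
  det(Sigma - λI) = λ² - trace · λ + det = 0.
  trace = 12 + 19 = 31, det = 12·19 - (-1)² = 227.
Step 2 — discriminant:
  Δ = trace² - 4·det = 961 - 908 = 53.
Step 3 — eigenvalues:
  λ = (trace ± √Δ)/2 = (31 ± 7.2801)/2,
  λ_1 = 19.1401,  λ_2 = 11.8599.

Step 4 — unit eigenvector for λ_1: solve (Sigma - λ_1 I)v = 0. First row:
  (12 - 19.1401)·v_x + (-1)·v_y = 0, i.e. (-7.1401)·v_x + (-1)·v_y = 0,
  so v ∝ (b, λ_1 - a) = (-1, 7.1401); multiply by -1 so the first entry is positive: u = (1, -7.1401).
  ||u|| = √((1)² + (-7.1401)²) = √(51.9804) ≈ 7.2097,
  v_1 = u/||u|| ≈ (0.1387, -0.9903) (||v_1|| = 1).

λ_1 = 19.1401,  λ_2 = 11.8599;  v_1 ≈ (0.1387, -0.9903)


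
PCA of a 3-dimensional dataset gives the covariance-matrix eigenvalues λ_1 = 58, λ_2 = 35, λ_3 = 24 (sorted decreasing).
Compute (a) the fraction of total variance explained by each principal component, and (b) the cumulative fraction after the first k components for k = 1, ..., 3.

Step 1 — total variance = trace(Sigma) = Σ λ_i = 58 + 35 + 24 = 117.

Step 2 — fraction explained by component i = λ_i / Σ λ:
  PC1: 58/117 = 0.4957
  PC2: 35/117 = 0.2991
  PC3: 24/117 = 0.2051

Step 3 — cumulative fraction after k components = (λ_1 + ... + λ_k) / Σ λ:
  k = 1: 58/117 = 0.4957
  k = 2: (58 + 35)/117 = 93/117 = 0.7949
  k = 3: (58 + 35 + 24)/117 = 117/117 = 1

Summary (fraction, with percent):

explained: PC1 0.4957 (49.57%), PC2 0.2991 (29.91%), PC3 0.2051 (20.51%);  cumulative: 0.4957, 0.7949, 1


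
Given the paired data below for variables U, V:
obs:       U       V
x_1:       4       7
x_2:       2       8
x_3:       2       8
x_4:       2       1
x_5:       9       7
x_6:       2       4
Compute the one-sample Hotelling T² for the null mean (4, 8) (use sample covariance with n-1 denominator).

Step 1 — sample mean vector:
  mean(U) = (4 + 2 + 2 + 2 + 9 + 2) / 6 = 21/6 = 3.5
  mean(V) = (7 + 8 + 8 + 1 + 7 + 4) / 6 = 35/6 = 5.8333
  x̄ = (3.5, 5.8333),  deviation x̄ - mu_0 = (3.5, 5.8333) - (4, 8) = (-0.5, -2.1667).

Step 2 — sample covariance matrix, S[i,j] = (1/(n-1)) · Σ_k (x_{k,i} - mean_i) · (x_{k,j} - mean_j), divisor n-1 = 5:
  S[U,U] = ((0.5)·(0.5) + (-1.5)·(-1.5) + (-1.5)·(-1.5) + (-1.5)·(-1.5) + (5.5)·(5.5) + (-1.5)·(-1.5)) / 5 = 39.5/5 = 7.9
  S[U,V] = ((0.5)·(1.1667) + (-1.5)·(2.1667) + (-1.5)·(2.1667) + (-1.5)·(-4.8333) + (5.5)·(1.1667) + (-1.5)·(-1.8333)) / 5 = 10.5/5 = 2.1
  S[V,V] = ((1.1667)·(1.1667) + (2.1667)·(2.1667) + (2.1667)·(2.1667) + (-4.8333)·(-4.8333) + (1.1667)·(1.1667) + (-1.8333)·(-1.8333)) / 5 = 38.8333/5 = 7.7667
  S = [[7.9, 2.1],
 [2.1, 7.7667]].

Step 3 — invert S. det(S) = 7.9·7.7667 - (2.1)² = 56.9467.
  S^{-1} = (1/det) · [[d, -b], [-b, a]] = [[0.1364, -0.0369],
 [-0.0369, 0.1387]].

Step 4 — quadratic form (x̄ - mu_0)^T · S^{-1} · (x̄ - mu_0):
  S^{-1} · (x̄ - mu_0) = (0.0117, -0.2821),
  (x̄ - mu_0)^T · [...] = (-0.5)·(0.0117) + (-2.1667)·(-0.2821) = 0.6054.

Step 5 — scale by n: T² = 6 · 0.6054 = 3.6326.

T² ≈ 3.6326


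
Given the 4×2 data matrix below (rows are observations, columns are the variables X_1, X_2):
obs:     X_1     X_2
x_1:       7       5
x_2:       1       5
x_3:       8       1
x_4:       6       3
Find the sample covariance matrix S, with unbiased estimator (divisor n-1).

Step 1 — column means:
  mean(X_1) = (7 + 1 + 8 + 6) / 4 = 22/4 = 5.5
  mean(X_2) = (5 + 5 + 1 + 3) / 4 = 14/4 = 3.5

Step 2 — sample covariance S[i,j] = (1/(n-1)) · Σ_k (x_{k,i} - mean_i) · (x_{k,j} - mean_j), with n-1 = 3.
  S[X_1,X_1] = ((1.5)·(1.5) + (-4.5)·(-4.5) + (2.5)·(2.5) + (0.5)·(0.5)) / 3 = 29/3 = 9.6667
  S[X_1,X_2] = ((1.5)·(1.5) + (-4.5)·(1.5) + (2.5)·(-2.5) + (0.5)·(-0.5)) / 3 = -11/3 = -3.6667
  S[X_2,X_2] = ((1.5)·(1.5) + (1.5)·(1.5) + (-2.5)·(-2.5) + (-0.5)·(-0.5)) / 3 = 11/3 = 3.6667

S is symmetric (S[j,i] = S[i,j]). Assembling:

S = [[9.6667, -3.6667],
 [-3.6667, 3.6667]]


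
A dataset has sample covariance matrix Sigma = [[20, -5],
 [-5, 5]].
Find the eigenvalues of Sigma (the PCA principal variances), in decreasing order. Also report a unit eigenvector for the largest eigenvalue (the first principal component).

Step 1 — characteristic polynomial of 2×2 Sigma:
  det(Sigma - λI) = λ² - trace · λ + det = 0.
  trace = 20 + 5 = 25, det = 20·5 - (-5)² = 75.
Step 2 — discriminant:
  Δ = trace² - 4·det = 625 - 300 = 325.
Step 3 — eigenvalues:
  λ = (trace ± √Δ)/2 = (25 ± 18.0278)/2,
  λ_1 = 21.5139,  λ_2 = 3.4861.

Step 4 — unit eigenvector for λ_1: solve (Sigma - λ_1 I)v = 0. First row:
  (20 - 21.5139)·v_x + (-5)·v_y = 0, i.e. (-1.5139)·v_x + (-5)·v_y = 0,
  so v ∝ (b, λ_1 - a) = (-5, 1.5139); multiply by -1 so the first entry is positive: u = (5, -1.5139).
  ||u|| = √((5)² + (-1.5139)²) = √(27.2918) ≈ 5.2242,
  v_1 = u/||u|| ≈ (0.9571, -0.2898) (||v_1|| = 1).

λ_1 = 21.5139,  λ_2 = 3.4861;  v_1 ≈ (0.9571, -0.2898)


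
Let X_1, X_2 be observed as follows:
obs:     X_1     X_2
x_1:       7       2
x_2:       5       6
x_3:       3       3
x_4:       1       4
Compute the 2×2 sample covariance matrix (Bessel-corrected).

Step 1 — column means:
  mean(X_1) = (7 + 5 + 3 + 1) / 4 = 16/4 = 4
  mean(X_2) = (2 + 6 + 3 + 4) / 4 = 15/4 = 3.75

Step 2 — sample covariance S[i,j] = (1/(n-1)) · Σ_k (x_{k,i} - mean_i) · (x_{k,j} - mean_j), with n-1 = 3.
  S[X_1,X_1] = ((3)·(3) + (1)·(1) + (-1)·(-1) + (-3)·(-3)) / 3 = 20/3 = 6.6667
  S[X_1,X_2] = ((3)·(-1.75) + (1)·(2.25) + (-1)·(-0.75) + (-3)·(0.25)) / 3 = -3/3 = -1
  S[X_2,X_2] = ((-1.75)·(-1.75) + (2.25)·(2.25) + (-0.75)·(-0.75) + (0.25)·(0.25)) / 3 = 8.75/3 = 2.9167

S is symmetric (S[j,i] = S[i,j]). Assembling:

S = [[6.6667, -1],
 [-1, 2.9167]]


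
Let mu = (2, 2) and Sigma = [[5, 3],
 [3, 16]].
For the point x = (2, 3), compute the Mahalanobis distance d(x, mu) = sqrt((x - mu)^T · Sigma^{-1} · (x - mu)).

Step 1 — centre the observation: (x - mu) = (0, 1).

Step 2 — invert Sigma. det(Sigma) = 5·16 - (3)² = 71.
  Sigma^{-1} = (1/det) · [[d, -b], [-b, a]] = [[0.2254, -0.0423],
 [-0.0423, 0.0704]].

Step 3 — form the quadratic (x - mu)^T · Sigma^{-1} · (x - mu):
  Sigma^{-1} · (x - mu) = (-0.0423, 0.0704).
  (x - mu)^T · [Sigma^{-1} · (x - mu)] = (0)·(-0.0423) + (1)·(0.0704) = 0.0704.

Step 4 — take square root: d = √(0.0704) ≈ 0.2654.

d(x, mu) = √(0.0704) ≈ 0.2654


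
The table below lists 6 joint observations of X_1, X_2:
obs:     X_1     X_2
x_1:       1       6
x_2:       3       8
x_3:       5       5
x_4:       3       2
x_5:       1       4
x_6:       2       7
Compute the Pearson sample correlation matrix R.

Step 1 — column means:
  mean(X_1) = (1 + 3 + 5 + 3 + 1 + 2) / 6 = 15/6 = 2.5
  mean(X_2) = (6 + 8 + 5 + 2 + 4 + 7) / 6 = 32/6 = 5.3333

Step 2 — sample variances and covariances s[i,j] = (1/(n-1)) · Σ_k (x_{k,i} - mean_i) · (x_{k,j} - mean_j), with n-1 = 5:
  s[X_1,X_1] = ((-1.5)·(-1.5) + (0.5)·(0.5) + (2.5)·(2.5) + (0.5)·(0.5) + (-1.5)·(-1.5) + (-0.5)·(-0.5)) / 5 = 11.5/5 = 2.3
  s[X_1,X_2] = ((-1.5)·(0.6667) + (0.5)·(2.6667) + (2.5)·(-0.3333) + (0.5)·(-3.3333) + (-1.5)·(-1.3333) + (-0.5)·(1.6667)) / 5 = -1/5 = -0.2
  s[X_2,X_2] = ((0.6667)·(0.6667) + (2.6667)·(2.6667) + (-0.3333)·(-0.3333) + (-3.3333)·(-3.3333) + (-1.3333)·(-1.3333) + (1.6667)·(1.6667)) / 5 = 23.3333/5 = 4.6667
  Sample standard deviations s_i = √(s[i,i]):
  s(X_1) = √(2.3) = 1.5166
  s(X_2) = √(4.6667) = 2.1602

Step 3 — r_{ij} = s_{ij} / (s_i · s_j):
  r[X_1,X_1] = 1 (diagonal).
  r[X_1,X_2] = -0.2 / (1.5166 · 2.1602) = -0.2 / 3.2762 = -0.061
  r[X_2,X_2] = 1 (diagonal).

R is symmetric with unit diagonal. Assembling:

R = [[1, -0.061],
 [-0.061, 1]]


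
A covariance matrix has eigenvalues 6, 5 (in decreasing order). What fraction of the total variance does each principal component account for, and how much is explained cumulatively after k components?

Step 1 — total variance = trace(Sigma) = Σ λ_i = 6 + 5 = 11.

Step 2 — fraction explained by component i = λ_i / Σ λ:
  PC1: 6/11 = 0.5455
  PC2: 5/11 = 0.4545

Step 3 — cumulative fraction after k components = (λ_1 + ... + λ_k) / Σ λ:
  k = 1: 6/11 = 0.5455
  k = 2: (6 + 5)/11 = 11/11 = 1

Summary (fraction, with percent):

explained: PC1 0.5455 (54.55%), PC2 0.4545 (45.45%);  cumulative: 0.5455, 1


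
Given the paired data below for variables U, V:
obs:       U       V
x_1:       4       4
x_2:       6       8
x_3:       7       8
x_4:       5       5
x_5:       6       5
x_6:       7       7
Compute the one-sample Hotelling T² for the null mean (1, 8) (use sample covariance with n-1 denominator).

Step 1 — sample mean vector:
  mean(U) = (4 + 6 + 7 + 5 + 6 + 7) / 6 = 35/6 = 5.8333
  mean(V) = (4 + 8 + 8 + 5 + 5 + 7) / 6 = 37/6 = 6.1667
  x̄ = (5.8333, 6.1667),  deviation x̄ - mu_0 = (5.8333, 6.1667) - (1, 8) = (4.8333, -1.8333).

Step 2 — sample covariance matrix, S[i,j] = (1/(n-1)) · Σ_k (x_{k,i} - mean_i) · (x_{k,j} - mean_j), divisor n-1 = 5:
  S[U,U] = ((-1.8333)·(-1.8333) + (0.1667)·(0.1667) + (1.1667)·(1.1667) + (-0.8333)·(-0.8333) + (0.1667)·(0.1667) + (1.1667)·(1.1667)) / 5 = 6.8333/5 = 1.3667
  S[U,V] = ((-1.8333)·(-2.1667) + (0.1667)·(1.8333) + (1.1667)·(1.8333) + (-0.8333)·(-1.1667) + (0.1667)·(-1.1667) + (1.1667)·(0.8333)) / 5 = 8.1667/5 = 1.6333
  S[V,V] = ((-2.1667)·(-2.1667) + (1.8333)·(1.8333) + (1.8333)·(1.8333) + (-1.1667)·(-1.1667) + (-1.1667)·(-1.1667) + (0.8333)·(0.8333)) / 5 = 14.8333/5 = 2.9667
  S = [[1.3667, 1.6333],
 [1.6333, 2.9667]].

Step 3 — invert S. det(S) = 1.3667·2.9667 - (1.6333)² = 1.3867.
  S^{-1} = (1/det) · [[d, -b], [-b, a]] = [[2.1394, -1.1779],
 [-1.1779, 0.9856]].

Step 4 — quadratic form (x̄ - mu_0)^T · S^{-1} · (x̄ - mu_0):
  S^{-1} · (x̄ - mu_0) = (12.5, -7.5),
  (x̄ - mu_0)^T · [...] = (4.8333)·(12.5) + (-1.8333)·(-7.5) = 74.1667.

Step 5 — scale by n: T² = 6 · 74.1667 = 445.

T² ≈ 445


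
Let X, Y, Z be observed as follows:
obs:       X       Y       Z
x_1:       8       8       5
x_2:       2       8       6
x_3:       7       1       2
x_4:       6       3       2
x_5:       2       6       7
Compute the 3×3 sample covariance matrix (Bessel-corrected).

Step 1 — column means:
  mean(X) = (8 + 2 + 7 + 6 + 2) / 5 = 25/5 = 5
  mean(Y) = (8 + 8 + 1 + 3 + 6) / 5 = 26/5 = 5.2
  mean(Z) = (5 + 6 + 2 + 2 + 7) / 5 = 22/5 = 4.4

Step 2 — sample covariance S[i,j] = (1/(n-1)) · Σ_k (x_{k,i} - mean_i) · (x_{k,j} - mean_j), with n-1 = 4.
  S[X,X] = ((3)·(3) + (-3)·(-3) + (2)·(2) + (1)·(1) + (-3)·(-3)) / 4 = 32/4 = 8
  S[X,Y] = ((3)·(2.8) + (-3)·(2.8) + (2)·(-4.2) + (1)·(-2.2) + (-3)·(0.8)) / 4 = -13/4 = -3.25
  S[X,Z] = ((3)·(0.6) + (-3)·(1.6) + (2)·(-2.4) + (1)·(-2.4) + (-3)·(2.6)) / 4 = -18/4 = -4.5
  S[Y,Y] = ((2.8)·(2.8) + (2.8)·(2.8) + (-4.2)·(-4.2) + (-2.2)·(-2.2) + (0.8)·(0.8)) / 4 = 38.8/4 = 9.7
  S[Y,Z] = ((2.8)·(0.6) + (2.8)·(1.6) + (-4.2)·(-2.4) + (-2.2)·(-2.4) + (0.8)·(2.6)) / 4 = 23.6/4 = 5.9
  S[Z,Z] = ((0.6)·(0.6) + (1.6)·(1.6) + (-2.4)·(-2.4) + (-2.4)·(-2.4) + (2.6)·(2.6)) / 4 = 21.2/4 = 5.3

S is symmetric (S[j,i] = S[i,j]). Assembling:

S = [[8, -3.25, -4.5],
 [-3.25, 9.7, 5.9],
 [-4.5, 5.9, 5.3]]


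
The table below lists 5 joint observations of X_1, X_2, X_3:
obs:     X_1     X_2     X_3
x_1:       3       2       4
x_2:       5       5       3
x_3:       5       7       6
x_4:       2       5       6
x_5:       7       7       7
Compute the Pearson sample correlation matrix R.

Step 1 — column means:
  mean(X_1) = (3 + 5 + 5 + 2 + 7) / 5 = 22/5 = 4.4
  mean(X_2) = (2 + 5 + 7 + 5 + 7) / 5 = 26/5 = 5.2
  mean(X_3) = (4 + 3 + 6 + 6 + 7) / 5 = 26/5 = 5.2

Step 2 — sample variances and covariances s[i,j] = (1/(n-1)) · Σ_k (x_{k,i} - mean_i) · (x_{k,j} - mean_j), with n-1 = 4:
  s[X_1,X_1] = ((-1.4)·(-1.4) + (0.6)·(0.6) + (0.6)·(0.6) + (-2.4)·(-2.4) + (2.6)·(2.6)) / 4 = 15.2/4 = 3.8
  s[X_1,X_2] = ((-1.4)·(-3.2) + (0.6)·(-0.2) + (0.6)·(1.8) + (-2.4)·(-0.2) + (2.6)·(1.8)) / 4 = 10.6/4 = 2.65
  s[X_1,X_3] = ((-1.4)·(-1.2) + (0.6)·(-2.2) + (0.6)·(0.8) + (-2.4)·(0.8) + (2.6)·(1.8)) / 4 = 3.6/4 = 0.9
  s[X_2,X_2] = ((-3.2)·(-3.2) + (-0.2)·(-0.2) + (1.8)·(1.8) + (-0.2)·(-0.2) + (1.8)·(1.8)) / 4 = 16.8/4 = 4.2
  s[X_2,X_3] = ((-3.2)·(-1.2) + (-0.2)·(-2.2) + (1.8)·(0.8) + (-0.2)·(0.8) + (1.8)·(1.8)) / 4 = 8.8/4 = 2.2
  s[X_3,X_3] = ((-1.2)·(-1.2) + (-2.2)·(-2.2) + (0.8)·(0.8) + (0.8)·(0.8) + (1.8)·(1.8)) / 4 = 10.8/4 = 2.7
  Sample standard deviations s_i = √(s[i,i]):
  s(X_1) = √(3.8) = 1.9494
  s(X_2) = √(4.2) = 2.0494
  s(X_3) = √(2.7) = 1.6432

Step 3 — r_{ij} = s_{ij} / (s_i · s_j):
  r[X_1,X_1] = 1 (diagonal).
  r[X_1,X_2] = 2.65 / (1.9494 · 2.0494) = 2.65 / 3.995 = 0.6633
  r[X_1,X_3] = 0.9 / (1.9494 · 1.6432) = 0.9 / 3.2031 = 0.281
  r[X_2,X_2] = 1 (diagonal).
  r[X_2,X_3] = 2.2 / (2.0494 · 1.6432) = 2.2 / 3.3675 = 0.6533
  r[X_3,X_3] = 1 (diagonal).

R is symmetric with unit diagonal. Assembling:

R = [[1, 0.6633, 0.281],
 [0.6633, 1, 0.6533],
 [0.281, 0.6533, 1]]


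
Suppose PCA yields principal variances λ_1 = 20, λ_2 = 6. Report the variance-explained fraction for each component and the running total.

Step 1 — total variance = trace(Sigma) = Σ λ_i = 20 + 6 = 26.

Step 2 — fraction explained by component i = λ_i / Σ λ:
  PC1: 20/26 = 0.7692
  PC2: 6/26 = 0.2308

Step 3 — cumulative fraction after k components = (λ_1 + ... + λ_k) / Σ λ:
  k = 1: 20/26 = 0.7692
  k = 2: (20 + 6)/26 = 26/26 = 1

Summary (fraction, with percent):

explained: PC1 0.7692 (76.92%), PC2 0.2308 (23.08%);  cumulative: 0.7692, 1


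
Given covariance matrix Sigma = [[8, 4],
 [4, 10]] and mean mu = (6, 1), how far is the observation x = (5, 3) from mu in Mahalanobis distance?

Step 1 — centre the observation: (x - mu) = (-1, 2).

Step 2 — invert Sigma. det(Sigma) = 8·10 - (4)² = 64.
  Sigma^{-1} = (1/det) · [[d, -b], [-b, a]] = [[0.1562, -0.0625],
 [-0.0625, 0.125]].

Step 3 — form the quadratic (x - mu)^T · Sigma^{-1} · (x - mu):
  Sigma^{-1} · (x - mu) = (-0.2812, 0.3125).
  (x - mu)^T · [Sigma^{-1} · (x - mu)] = (-1)·(-0.2812) + (2)·(0.3125) = 0.9062.

Step 4 — take square root: d = √(0.9062) ≈ 0.952.

d(x, mu) = √(0.9062) ≈ 0.952


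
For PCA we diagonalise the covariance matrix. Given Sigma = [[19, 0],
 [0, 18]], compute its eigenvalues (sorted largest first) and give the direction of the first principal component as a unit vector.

Step 1 — characteristic polynomial of 2×2 Sigma:
  det(Sigma - λI) = λ² - trace · λ + det = 0.
  trace = 19 + 18 = 37, det = 19·18 - (0)² = 342.
Step 2 — discriminant:
  Δ = trace² - 4·det = 1369 - 1368 = 1.
Step 3 — eigenvalues:
  λ = (trace ± √Δ)/2 = (37 ± 1)/2,
  λ_1 = 19,  λ_2 = 18.

Step 4 — unit eigenvector for λ_1: Sigma is diagonal, so its eigenvectors are the coordinate axes. λ_1 = 19 is the diagonal entry on the first coordinate axis, hence
  v_1 = (1, 0) (||v_1|| = 1).

λ_1 = 19,  λ_2 = 18;  v_1 ≈ (1, 0)


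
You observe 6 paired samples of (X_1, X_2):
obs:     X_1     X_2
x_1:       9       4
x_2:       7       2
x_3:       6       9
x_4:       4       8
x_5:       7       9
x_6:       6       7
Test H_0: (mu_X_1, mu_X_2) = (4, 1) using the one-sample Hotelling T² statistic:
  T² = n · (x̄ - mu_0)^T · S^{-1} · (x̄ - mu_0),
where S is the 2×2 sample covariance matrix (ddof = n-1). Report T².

Step 1 — sample mean vector:
  mean(X_1) = (9 + 7 + 6 + 4 + 7 + 6) / 6 = 39/6 = 6.5
  mean(X_2) = (4 + 2 + 9 + 8 + 9 + 7) / 6 = 39/6 = 6.5
  x̄ = (6.5, 6.5),  deviation x̄ - mu_0 = (6.5, 6.5) - (4, 1) = (2.5, 5.5).

Step 2 — sample covariance matrix, S[i,j] = (1/(n-1)) · Σ_k (x_{k,i} - mean_i) · (x_{k,j} - mean_j), divisor n-1 = 5:
  S[X_1,X_1] = ((2.5)·(2.5) + (0.5)·(0.5) + (-0.5)·(-0.5) + (-2.5)·(-2.5) + (0.5)·(0.5) + (-0.5)·(-0.5)) / 5 = 13.5/5 = 2.7
  S[X_1,X_2] = ((2.5)·(-2.5) + (0.5)·(-4.5) + (-0.5)·(2.5) + (-2.5)·(1.5) + (0.5)·(2.5) + (-0.5)·(0.5)) / 5 = -12.5/5 = -2.5
  S[X_2,X_2] = ((-2.5)·(-2.5) + (-4.5)·(-4.5) + (2.5)·(2.5) + (1.5)·(1.5) + (2.5)·(2.5) + (0.5)·(0.5)) / 5 = 41.5/5 = 8.3
  S = [[2.7, -2.5],
 [-2.5, 8.3]].

Step 3 — invert S. det(S) = 2.7·8.3 - (-2.5)² = 16.16.
  S^{-1} = (1/det) · [[d, -b], [-b, a]] = [[0.5136, 0.1547],
 [0.1547, 0.1671]].

Step 4 — quadratic form (x̄ - mu_0)^T · S^{-1} · (x̄ - mu_0):
  S^{-1} · (x̄ - mu_0) = (2.1349, 1.3057),
  (x̄ - mu_0)^T · [...] = (2.5)·(2.1349) + (5.5)·(1.3057) = 12.5186.

Step 5 — scale by n: T² = 6 · 12.5186 = 75.1114.

T² ≈ 75.1114


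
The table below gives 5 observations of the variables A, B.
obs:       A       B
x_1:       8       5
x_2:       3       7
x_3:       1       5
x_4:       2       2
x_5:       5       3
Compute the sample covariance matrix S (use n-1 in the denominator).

Step 1 — column means:
  mean(A) = (8 + 3 + 1 + 2 + 5) / 5 = 19/5 = 3.8
  mean(B) = (5 + 7 + 5 + 2 + 3) / 5 = 22/5 = 4.4

Step 2 — sample covariance S[i,j] = (1/(n-1)) · Σ_k (x_{k,i} - mean_i) · (x_{k,j} - mean_j), with n-1 = 4.
  S[A,A] = ((4.2)·(4.2) + (-0.8)·(-0.8) + (-2.8)·(-2.8) + (-1.8)·(-1.8) + (1.2)·(1.2)) / 4 = 30.8/4 = 7.7
  S[A,B] = ((4.2)·(0.6) + (-0.8)·(2.6) + (-2.8)·(0.6) + (-1.8)·(-2.4) + (1.2)·(-1.4)) / 4 = 1.4/4 = 0.35
  S[B,B] = ((0.6)·(0.6) + (2.6)·(2.6) + (0.6)·(0.6) + (-2.4)·(-2.4) + (-1.4)·(-1.4)) / 4 = 15.2/4 = 3.8

S is symmetric (S[j,i] = S[i,j]). Assembling:

S = [[7.7, 0.35],
 [0.35, 3.8]]


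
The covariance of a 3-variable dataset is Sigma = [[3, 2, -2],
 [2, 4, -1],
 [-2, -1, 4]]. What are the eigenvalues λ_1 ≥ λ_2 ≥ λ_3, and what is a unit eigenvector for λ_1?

Step 1 — characteristic polynomial p(λ) = det(λI - Sigma) = λ³ - tr·λ² + c_1·λ - det, where tr = trace, c_1 = sum of the principal 2×2 minors, det = det(Sigma):
  tr = 3 + 4 + 4 = 11,
  c_1 = (3·4 - (2)²) + (3·4 - (-2)²) + (4·4 - (-1)²) = 8 + 8 + 15 = 31,
  det = 3·(4·4 - (-1)²) - (2)·((2)·4 - (-1)·(-2)) + (-2)·((2)·(-1) - 4·(-2)) = 3·(15) - (2)·(6) + (-2)·(6) = 21.
  So p(λ) = λ³ - 11λ² + 31λ - 21.
Step 2 — look for an integer root (rational root theorem: any rational root is an integer divisor of 21). Testing λ = 1:
  p(1) = 1 - 11 + 31 - 21 = 0  ✓
  Dividing out (λ - 1): p(λ) = (λ - 1)(λ² - 10λ + 21).
Step 3 — remaining eigenvalues from the quadratic λ² - 10λ + 21 = 0:
  Δ = 10² - 4·21 = 100 - 84 = 16,  λ = (10 ± √16)/2 = (10 ± 4)/2 = 7 or 3.
  Sorted: λ_1 = 7,  λ_2 = 3,  λ_3 = 1  (check: sum = 11 = tr ✓).

Step 4 — unit eigenvector for λ_1 = 7: v spans the null space of (Sigma - λ_1 I), whose rows are
  r_1 = (-4, 2, -2),  r_2 = (2, -3, -1),  r_3 = (-2, -1, -3).
  v is orthogonal to every row, so take v ∝ r_1 × r_2 = ((2)·(-1) - (-2)·(-3), (-2)·(2) - (-4)·(-1), (-4)·(-3) - (2)·(2)) = (-8, -8, 8).
  Rescale (divide by 8; multiply by -1 so the first nonzero entry is positive): u = (1, 1, -1).
  ||u|| = √((1)² + (1)² + (-1)²) = √(3) ≈ 1.7321,  v_1 = u/||u|| ≈ (0.5774, 0.5774, -0.5774) (||v_1|| = 1).

λ_1 = 7,  λ_2 = 3,  λ_3 = 1;  v_1 ≈ (0.5774, 0.5774, -0.5774)


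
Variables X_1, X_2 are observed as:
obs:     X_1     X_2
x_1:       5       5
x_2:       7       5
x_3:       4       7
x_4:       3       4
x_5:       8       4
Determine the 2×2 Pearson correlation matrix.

Step 1 — column means:
  mean(X_1) = (5 + 7 + 4 + 3 + 8) / 5 = 27/5 = 5.4
  mean(X_2) = (5 + 5 + 7 + 4 + 4) / 5 = 25/5 = 5

Step 2 — sample variances and covariances s[i,j] = (1/(n-1)) · Σ_k (x_{k,i} - mean_i) · (x_{k,j} - mean_j), with n-1 = 4:
  s[X_1,X_1] = ((-0.4)·(-0.4) + (1.6)·(1.6) + (-1.4)·(-1.4) + (-2.4)·(-2.4) + (2.6)·(2.6)) / 4 = 17.2/4 = 4.3
  s[X_1,X_2] = ((-0.4)·(0) + (1.6)·(0) + (-1.4)·(2) + (-2.4)·(-1) + (2.6)·(-1)) / 4 = -3/4 = -0.75
  s[X_2,X_2] = ((0)·(0) + (0)·(0) + (2)·(2) + (-1)·(-1) + (-1)·(-1)) / 4 = 6/4 = 1.5
  Sample standard deviations s_i = √(s[i,i]):
  s(X_1) = √(4.3) = 2.0736
  s(X_2) = √(1.5) = 1.2247

Step 3 — r_{ij} = s_{ij} / (s_i · s_j):
  r[X_1,X_1] = 1 (diagonal).
  r[X_1,X_2] = -0.75 / (2.0736 · 1.2247) = -0.75 / 2.5397 = -0.2953
  r[X_2,X_2] = 1 (diagonal).

R is symmetric with unit diagonal. Assembling:

R = [[1, -0.2953],
 [-0.2953, 1]]


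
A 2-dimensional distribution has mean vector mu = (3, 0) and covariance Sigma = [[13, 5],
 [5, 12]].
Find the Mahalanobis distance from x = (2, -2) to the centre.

Step 1 — centre the observation: (x - mu) = (-1, -2).

Step 2 — invert Sigma. det(Sigma) = 13·12 - (5)² = 131.
  Sigma^{-1} = (1/det) · [[d, -b], [-b, a]] = [[0.0916, -0.0382],
 [-0.0382, 0.0992]].

Step 3 — form the quadratic (x - mu)^T · Sigma^{-1} · (x - mu):
  Sigma^{-1} · (x - mu) = (-0.0153, -0.1603).
  (x - mu)^T · [Sigma^{-1} · (x - mu)] = (-1)·(-0.0153) + (-2)·(-0.1603) = 0.3359.

Step 4 — take square root: d = √(0.3359) ≈ 0.5795.

d(x, mu) = √(0.3359) ≈ 0.5795


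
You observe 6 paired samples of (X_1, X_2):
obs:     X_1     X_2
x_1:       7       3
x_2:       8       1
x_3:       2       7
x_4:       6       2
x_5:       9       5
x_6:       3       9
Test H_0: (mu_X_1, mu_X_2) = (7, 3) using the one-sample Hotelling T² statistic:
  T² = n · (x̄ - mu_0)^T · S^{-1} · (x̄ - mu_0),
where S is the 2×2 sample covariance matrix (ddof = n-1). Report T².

Step 1 — sample mean vector:
  mean(X_1) = (7 + 8 + 2 + 6 + 9 + 3) / 6 = 35/6 = 5.8333
  mean(X_2) = (3 + 1 + 7 + 2 + 5 + 9) / 6 = 27/6 = 4.5
  x̄ = (5.8333, 4.5),  deviation x̄ - mu_0 = (5.8333, 4.5) - (7, 3) = (-1.1667, 1.5).

Step 2 — sample covariance matrix, S[i,j] = (1/(n-1)) · Σ_k (x_{k,i} - mean_i) · (x_{k,j} - mean_j), divisor n-1 = 5:
  S[X_1,X_1] = ((1.1667)·(1.1667) + (2.1667)·(2.1667) + (-3.8333)·(-3.8333) + (0.1667)·(0.1667) + (3.1667)·(3.1667) + (-2.8333)·(-2.8333)) / 5 = 38.8333/5 = 7.7667
  S[X_1,X_2] = ((1.1667)·(-1.5) + (2.1667)·(-3.5) + (-3.8333)·(2.5) + (0.1667)·(-2.5) + (3.1667)·(0.5) + (-2.8333)·(4.5)) / 5 = -30.5/5 = -6.1
  S[X_2,X_2] = ((-1.5)·(-1.5) + (-3.5)·(-3.5) + (2.5)·(2.5) + (-2.5)·(-2.5) + (0.5)·(0.5) + (4.5)·(4.5)) / 5 = 47.5/5 = 9.5
  S = [[7.7667, -6.1],
 [-6.1, 9.5]].

Step 3 — invert S. det(S) = 7.7667·9.5 - (-6.1)² = 36.5733.
  S^{-1} = (1/det) · [[d, -b], [-b, a]] = [[0.2598, 0.1668],
 [0.1668, 0.2124]].

Step 4 — quadratic form (x̄ - mu_0)^T · S^{-1} · (x̄ - mu_0):
  S^{-1} · (x̄ - mu_0) = (-0.0529, 0.124),
  (x̄ - mu_0)^T · [...] = (-1.1667)·(-0.0529) + (1.5)·(0.124) = 0.2476.

Step 5 — scale by n: T² = 6 · 0.2476 = 1.4856.

T² ≈ 1.4856


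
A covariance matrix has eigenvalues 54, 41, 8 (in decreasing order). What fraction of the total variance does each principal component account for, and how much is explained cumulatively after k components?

Step 1 — total variance = trace(Sigma) = Σ λ_i = 54 + 41 + 8 = 103.

Step 2 — fraction explained by component i = λ_i / Σ λ:
  PC1: 54/103 = 0.5243
  PC2: 41/103 = 0.3981
  PC3: 8/103 = 0.0777

Step 3 — cumulative fraction after k components = (λ_1 + ... + λ_k) / Σ λ:
  k = 1: 54/103 = 0.5243
  k = 2: (54 + 41)/103 = 95/103 = 0.9223
  k = 3: (54 + 41 + 8)/103 = 103/103 = 1

Summary (fraction, with percent):

explained: PC1 0.5243 (52.43%), PC2 0.3981 (39.81%), PC3 0.0777 (7.77%);  cumulative: 0.5243, 0.9223, 1


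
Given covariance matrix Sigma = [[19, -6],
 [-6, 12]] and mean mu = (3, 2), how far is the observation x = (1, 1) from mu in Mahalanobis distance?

Step 1 — centre the observation: (x - mu) = (-2, -1).

Step 2 — invert Sigma. det(Sigma) = 19·12 - (-6)² = 192.
  Sigma^{-1} = (1/det) · [[d, -b], [-b, a]] = [[0.0625, 0.0312],
 [0.0312, 0.099]].

Step 3 — form the quadratic (x - mu)^T · Sigma^{-1} · (x - mu):
  Sigma^{-1} · (x - mu) = (-0.1562, -0.1615).
  (x - mu)^T · [Sigma^{-1} · (x - mu)] = (-2)·(-0.1562) + (-1)·(-0.1615) = 0.474.

Step 4 — take square root: d = √(0.474) ≈ 0.6884.

d(x, mu) = √(0.474) ≈ 0.6884


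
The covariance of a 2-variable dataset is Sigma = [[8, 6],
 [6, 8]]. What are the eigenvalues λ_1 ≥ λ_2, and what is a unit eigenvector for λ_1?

Step 1 — characteristic polynomial of 2×2 Sigma:
  det(Sigma - λI) = λ² - trace · λ + det = 0.
  trace = 8 + 8 = 16, det = 8·8 - (6)² = 28.
Step 2 — discriminant:
  Δ = trace² - 4·det = 256 - 112 = 144.
Step 3 — eigenvalues:
  λ = (trace ± √Δ)/2 = (16 ± 12)/2,
  λ_1 = 14,  λ_2 = 2.

Step 4 — unit eigenvector for λ_1: solve (Sigma - λ_1 I)v = 0. First row:
  (8 - 14)·v_x + (6)·v_y = 0, i.e. (-6)·v_x + (6)·v_y = 0,
  so v ∝ (b, λ_1 - a) = (6, 6) = u.
  ||u|| = √((6)² + (6)²) = √(72) ≈ 8.4853,
  v_1 = u/||u|| ≈ (0.7071, 0.7071) (||v_1|| = 1).

λ_1 = 14,  λ_2 = 2;  v_1 ≈ (0.7071, 0.7071)


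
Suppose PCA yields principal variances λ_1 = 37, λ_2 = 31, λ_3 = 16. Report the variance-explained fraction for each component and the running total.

Step 1 — total variance = trace(Sigma) = Σ λ_i = 37 + 31 + 16 = 84.

Step 2 — fraction explained by component i = λ_i / Σ λ:
  PC1: 37/84 = 0.4405
  PC2: 31/84 = 0.369
  PC3: 16/84 = 0.1905

Step 3 — cumulative fraction after k components = (λ_1 + ... + λ_k) / Σ λ:
  k = 1: 37/84 = 0.4405
  k = 2: (37 + 31)/84 = 68/84 = 0.8095
  k = 3: (37 + 31 + 16)/84 = 84/84 = 1

Summary (fraction, with percent):

explained: PC1 0.4405 (44.05%), PC2 0.369 (36.9%), PC3 0.1905 (19.05%);  cumulative: 0.4405, 0.8095, 1


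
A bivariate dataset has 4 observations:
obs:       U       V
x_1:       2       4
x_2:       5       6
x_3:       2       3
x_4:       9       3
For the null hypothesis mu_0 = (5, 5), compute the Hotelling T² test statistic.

Step 1 — sample mean vector:
  mean(U) = (2 + 5 + 2 + 9) / 4 = 18/4 = 4.5
  mean(V) = (4 + 6 + 3 + 3) / 4 = 16/4 = 4
  x̄ = (4.5, 4),  deviation x̄ - mu_0 = (4.5, 4) - (5, 5) = (-0.5, -1).

Step 2 — sample covariance matrix, S[i,j] = (1/(n-1)) · Σ_k (x_{k,i} - mean_i) · (x_{k,j} - mean_j), divisor n-1 = 3:
  S[U,U] = ((-2.5)·(-2.5) + (0.5)·(0.5) + (-2.5)·(-2.5) + (4.5)·(4.5)) / 3 = 33/3 = 11
  S[U,V] = ((-2.5)·(0) + (0.5)·(2) + (-2.5)·(-1) + (4.5)·(-1)) / 3 = -1/3 = -0.3333
  S[V,V] = ((0)·(0) + (2)·(2) + (-1)·(-1) + (-1)·(-1)) / 3 = 6/3 = 2
  S = [[11, -0.3333],
 [-0.3333, 2]].

Step 3 — invert S. det(S) = 11·2 - (-0.3333)² = 21.8889.
  S^{-1} = (1/det) · [[d, -b], [-b, a]] = [[0.0914, 0.0152],
 [0.0152, 0.5025]].

Step 4 — quadratic form (x̄ - mu_0)^T · S^{-1} · (x̄ - mu_0):
  S^{-1} · (x̄ - mu_0) = (-0.0609, -0.5102),
  (x̄ - mu_0)^T · [...] = (-0.5)·(-0.0609) + (-1)·(-0.5102) = 0.5406.

Step 5 — scale by n: T² = 4 · 0.5406 = 2.1624.

T² ≈ 2.1624


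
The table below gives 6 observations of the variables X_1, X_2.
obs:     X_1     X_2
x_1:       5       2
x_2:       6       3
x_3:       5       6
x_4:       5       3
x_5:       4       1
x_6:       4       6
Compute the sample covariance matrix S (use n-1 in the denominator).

Step 1 — column means:
  mean(X_1) = (5 + 6 + 5 + 5 + 4 + 4) / 6 = 29/6 = 4.8333
  mean(X_2) = (2 + 3 + 6 + 3 + 1 + 6) / 6 = 21/6 = 3.5

Step 2 — sample covariance S[i,j] = (1/(n-1)) · Σ_k (x_{k,i} - mean_i) · (x_{k,j} - mean_j), with n-1 = 5.
  S[X_1,X_1] = ((0.1667)·(0.1667) + (1.1667)·(1.1667) + (0.1667)·(0.1667) + (0.1667)·(0.1667) + (-0.8333)·(-0.8333) + (-0.8333)·(-0.8333)) / 5 = 2.8333/5 = 0.5667
  S[X_1,X_2] = ((0.1667)·(-1.5) + (1.1667)·(-0.5) + (0.1667)·(2.5) + (0.1667)·(-0.5) + (-0.8333)·(-2.5) + (-0.8333)·(2.5)) / 5 = -0.5/5 = -0.1
  S[X_2,X_2] = ((-1.5)·(-1.5) + (-0.5)·(-0.5) + (2.5)·(2.5) + (-0.5)·(-0.5) + (-2.5)·(-2.5) + (2.5)·(2.5)) / 5 = 21.5/5 = 4.3

S is symmetric (S[j,i] = S[i,j]). Assembling:

S = [[0.5667, -0.1],
 [-0.1, 4.3]]


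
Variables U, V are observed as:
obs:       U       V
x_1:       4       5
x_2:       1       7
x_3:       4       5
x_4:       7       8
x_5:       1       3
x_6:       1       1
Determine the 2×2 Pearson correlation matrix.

Step 1 — column means:
  mean(U) = (4 + 1 + 4 + 7 + 1 + 1) / 6 = 18/6 = 3
  mean(V) = (5 + 7 + 5 + 8 + 3 + 1) / 6 = 29/6 = 4.8333

Step 2 — sample variances and covariances s[i,j] = (1/(n-1)) · Σ_k (x_{k,i} - mean_i) · (x_{k,j} - mean_j), with n-1 = 5:
  s[U,U] = ((1)·(1) + (-2)·(-2) + (1)·(1) + (4)·(4) + (-2)·(-2) + (-2)·(-2)) / 5 = 30/5 = 6
  s[U,V] = ((1)·(0.1667) + (-2)·(2.1667) + (1)·(0.1667) + (4)·(3.1667) + (-2)·(-1.8333) + (-2)·(-3.8333)) / 5 = 20/5 = 4
  s[V,V] = ((0.1667)·(0.1667) + (2.1667)·(2.1667) + (0.1667)·(0.1667) + (3.1667)·(3.1667) + (-1.8333)·(-1.8333) + (-3.8333)·(-3.8333)) / 5 = 32.8333/5 = 6.5667
  Sample standard deviations s_i = √(s[i,i]):
  s(U) = √(6) = 2.4495
  s(V) = √(6.5667) = 2.5626

Step 3 — r_{ij} = s_{ij} / (s_i · s_j):
  r[U,U] = 1 (diagonal).
  r[U,V] = 4 / (2.4495 · 2.5626) = 4 / 6.2769 = 0.6373
  r[V,V] = 1 (diagonal).

R is symmetric with unit diagonal. Assembling:

R = [[1, 0.6373],
 [0.6373, 1]]


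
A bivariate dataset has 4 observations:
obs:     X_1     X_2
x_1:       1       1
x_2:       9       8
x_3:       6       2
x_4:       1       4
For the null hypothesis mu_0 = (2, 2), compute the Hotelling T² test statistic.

Step 1 — sample mean vector:
  mean(X_1) = (1 + 9 + 6 + 1) / 4 = 17/4 = 4.25
  mean(X_2) = (1 + 8 + 2 + 4) / 4 = 15/4 = 3.75
  x̄ = (4.25, 3.75),  deviation x̄ - mu_0 = (4.25, 3.75) - (2, 2) = (2.25, 1.75).

Step 2 — sample covariance matrix, S[i,j] = (1/(n-1)) · Σ_k (x_{k,i} - mean_i) · (x_{k,j} - mean_j), divisor n-1 = 3:
  S[X_1,X_1] = ((-3.25)·(-3.25) + (4.75)·(4.75) + (1.75)·(1.75) + (-3.25)·(-3.25)) / 3 = 46.75/3 = 15.5833
  S[X_1,X_2] = ((-3.25)·(-2.75) + (4.75)·(4.25) + (1.75)·(-1.75) + (-3.25)·(0.25)) / 3 = 25.25/3 = 8.4167
  S[X_2,X_2] = ((-2.75)·(-2.75) + (4.25)·(4.25) + (-1.75)·(-1.75) + (0.25)·(0.25)) / 3 = 28.75/3 = 9.5833
  S = [[15.5833, 8.4167],
 [8.4167, 9.5833]].

Step 3 — invert S. det(S) = 15.5833·9.5833 - (8.4167)² = 78.5.
  S^{-1} = (1/det) · [[d, -b], [-b, a]] = [[0.1221, -0.1072],
 [-0.1072, 0.1985]].

Step 4 — quadratic form (x̄ - mu_0)^T · S^{-1} · (x̄ - mu_0):
  S^{-1} · (x̄ - mu_0) = (0.087, 0.1062),
  (x̄ - mu_0)^T · [...] = (2.25)·(0.087) + (1.75)·(0.1062) = 0.3816.

Step 5 — scale by n: T² = 4 · 0.3816 = 1.5265.

T² ≈ 1.5265


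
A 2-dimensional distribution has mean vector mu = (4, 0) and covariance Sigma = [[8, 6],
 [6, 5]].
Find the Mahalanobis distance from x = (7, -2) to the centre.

Step 1 — centre the observation: (x - mu) = (3, -2).

Step 2 — invert Sigma. det(Sigma) = 8·5 - (6)² = 4.
  Sigma^{-1} = (1/det) · [[d, -b], [-b, a]] = [[1.25, -1.5],
 [-1.5, 2]].

Step 3 — form the quadratic (x - mu)^T · Sigma^{-1} · (x - mu):
  Sigma^{-1} · (x - mu) = (6.75, -8.5).
  (x - mu)^T · [Sigma^{-1} · (x - mu)] = (3)·(6.75) + (-2)·(-8.5) = 37.25.

Step 4 — take square root: d = √(37.25) ≈ 6.1033.

d(x, mu) = √(37.25) ≈ 6.1033


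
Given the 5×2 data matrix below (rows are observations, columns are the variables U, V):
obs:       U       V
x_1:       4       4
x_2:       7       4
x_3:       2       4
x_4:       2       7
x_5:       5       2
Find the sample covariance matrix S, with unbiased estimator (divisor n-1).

Step 1 — column means:
  mean(U) = (4 + 7 + 2 + 2 + 5) / 5 = 20/5 = 4
  mean(V) = (4 + 4 + 4 + 7 + 2) / 5 = 21/5 = 4.2

Step 2 — sample covariance S[i,j] = (1/(n-1)) · Σ_k (x_{k,i} - mean_i) · (x_{k,j} - mean_j), with n-1 = 4.
  S[U,U] = ((0)·(0) + (3)·(3) + (-2)·(-2) + (-2)·(-2) + (1)·(1)) / 4 = 18/4 = 4.5
  S[U,V] = ((0)·(-0.2) + (3)·(-0.2) + (-2)·(-0.2) + (-2)·(2.8) + (1)·(-2.2)) / 4 = -8/4 = -2
  S[V,V] = ((-0.2)·(-0.2) + (-0.2)·(-0.2) + (-0.2)·(-0.2) + (2.8)·(2.8) + (-2.2)·(-2.2)) / 4 = 12.8/4 = 3.2

S is symmetric (S[j,i] = S[i,j]). Assembling:

S = [[4.5, -2],
 [-2, 3.2]]


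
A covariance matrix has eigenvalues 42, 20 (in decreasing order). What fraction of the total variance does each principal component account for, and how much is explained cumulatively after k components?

Step 1 — total variance = trace(Sigma) = Σ λ_i = 42 + 20 = 62.

Step 2 — fraction explained by component i = λ_i / Σ λ:
  PC1: 42/62 = 0.6774
  PC2: 20/62 = 0.3226

Step 3 — cumulative fraction after k components = (λ_1 + ... + λ_k) / Σ λ:
  k = 1: 42/62 = 0.6774
  k = 2: (42 + 20)/62 = 62/62 = 1

Summary (fraction, with percent):

explained: PC1 0.6774 (67.74%), PC2 0.3226 (32.26%);  cumulative: 0.6774, 1


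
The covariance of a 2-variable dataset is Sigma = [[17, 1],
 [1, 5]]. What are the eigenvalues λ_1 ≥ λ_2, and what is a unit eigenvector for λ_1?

Step 1 — characteristic polynomial of 2×2 Sigma:
  det(Sigma - λI) = λ² - trace · λ + det = 0.
  trace = 17 + 5 = 22, det = 17·5 - (1)² = 84.
Step 2 — discriminant:
  Δ = trace² - 4·det = 484 - 336 = 148.
Step 3 — eigenvalues:
  λ = (trace ± √Δ)/2 = (22 ± 12.1655)/2,
  λ_1 = 17.0828,  λ_2 = 4.9172.

Step 4 — unit eigenvector for λ_1: solve (Sigma - λ_1 I)v = 0. First row:
  (17 - 17.0828)·v_x + (1)·v_y = 0, i.e. (-0.0828)·v_x + (1)·v_y = 0,
  so v ∝ (b, λ_1 - a) = (1, 0.0828) = u.
  ||u|| = √((1)² + (0.0828)²) = √(1.0068) ≈ 1.0034,
  v_1 = u/||u|| ≈ (0.9966, 0.0825) (||v_1|| = 1).

λ_1 = 17.0828,  λ_2 = 4.9172;  v_1 ≈ (0.9966, 0.0825)


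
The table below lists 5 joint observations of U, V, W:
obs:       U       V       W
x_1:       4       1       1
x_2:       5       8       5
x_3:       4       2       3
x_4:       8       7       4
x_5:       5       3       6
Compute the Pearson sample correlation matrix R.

Step 1 — column means:
  mean(U) = (4 + 5 + 4 + 8 + 5) / 5 = 26/5 = 5.2
  mean(V) = (1 + 8 + 2 + 7 + 3) / 5 = 21/5 = 4.2
  mean(W) = (1 + 5 + 3 + 4 + 6) / 5 = 19/5 = 3.8

Step 2 — sample variances and covariances s[i,j] = (1/(n-1)) · Σ_k (x_{k,i} - mean_i) · (x_{k,j} - mean_j), with n-1 = 4:
  s[U,U] = ((-1.2)·(-1.2) + (-0.2)·(-0.2) + (-1.2)·(-1.2) + (2.8)·(2.8) + (-0.2)·(-0.2)) / 4 = 10.8/4 = 2.7
  s[U,V] = ((-1.2)·(-3.2) + (-0.2)·(3.8) + (-1.2)·(-2.2) + (2.8)·(2.8) + (-0.2)·(-1.2)) / 4 = 13.8/4 = 3.45
  s[U,W] = ((-1.2)·(-2.8) + (-0.2)·(1.2) + (-1.2)·(-0.8) + (2.8)·(0.2) + (-0.2)·(2.2)) / 4 = 4.2/4 = 1.05
  s[V,V] = ((-3.2)·(-3.2) + (3.8)·(3.8) + (-2.2)·(-2.2) + (2.8)·(2.8) + (-1.2)·(-1.2)) / 4 = 38.8/4 = 9.7
  s[V,W] = ((-3.2)·(-2.8) + (3.8)·(1.2) + (-2.2)·(-0.8) + (2.8)·(0.2) + (-1.2)·(2.2)) / 4 = 13.2/4 = 3.3
  s[W,W] = ((-2.8)·(-2.8) + (1.2)·(1.2) + (-0.8)·(-0.8) + (0.2)·(0.2) + (2.2)·(2.2)) / 4 = 14.8/4 = 3.7
  Sample standard deviations s_i = √(s[i,i]):
  s(U) = √(2.7) = 1.6432
  s(V) = √(9.7) = 3.1145
  s(W) = √(3.7) = 1.9235

Step 3 — r_{ij} = s_{ij} / (s_i · s_j):
  r[U,U] = 1 (diagonal).
  r[U,V] = 3.45 / (1.6432 · 3.1145) = 3.45 / 5.1176 = 0.6741
  r[U,W] = 1.05 / (1.6432 · 1.9235) = 1.05 / 3.1607 = 0.3322
  r[V,V] = 1 (diagonal).
  r[V,W] = 3.3 / (3.1145 · 1.9235) = 3.3 / 5.9908 = 0.5508
  r[W,W] = 1 (diagonal).

R is symmetric with unit diagonal. Assembling:

R = [[1, 0.6741, 0.3322],
 [0.6741, 1, 0.5508],
 [0.3322, 0.5508, 1]]


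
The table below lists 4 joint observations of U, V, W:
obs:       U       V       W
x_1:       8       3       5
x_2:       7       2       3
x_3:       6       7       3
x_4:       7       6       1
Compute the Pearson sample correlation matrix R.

Step 1 — column means:
  mean(U) = (8 + 7 + 6 + 7) / 4 = 28/4 = 7
  mean(V) = (3 + 2 + 7 + 6) / 4 = 18/4 = 4.5
  mean(W) = (5 + 3 + 3 + 1) / 4 = 12/4 = 3

Step 2 — sample variances and covariances s[i,j] = (1/(n-1)) · Σ_k (x_{k,i} - mean_i) · (x_{k,j} - mean_j), with n-1 = 3:
  s[U,U] = ((1)·(1) + (0)·(0) + (-1)·(-1) + (0)·(0)) / 3 = 2/3 = 0.6667
  s[U,V] = ((1)·(-1.5) + (0)·(-2.5) + (-1)·(2.5) + (0)·(1.5)) / 3 = -4/3 = -1.3333
  s[U,W] = ((1)·(2) + (0)·(0) + (-1)·(0) + (0)·(-2)) / 3 = 2/3 = 0.6667
  s[V,V] = ((-1.5)·(-1.5) + (-2.5)·(-2.5) + (2.5)·(2.5) + (1.5)·(1.5)) / 3 = 17/3 = 5.6667
  s[V,W] = ((-1.5)·(2) + (-2.5)·(0) + (2.5)·(0) + (1.5)·(-2)) / 3 = -6/3 = -2
  s[W,W] = ((2)·(2) + (0)·(0) + (0)·(0) + (-2)·(-2)) / 3 = 8/3 = 2.6667
  Sample standard deviations s_i = √(s[i,i]):
  s(U) = √(0.6667) = 0.8165
  s(V) = √(5.6667) = 2.3805
  s(W) = √(2.6667) = 1.633

Step 3 — r_{ij} = s_{ij} / (s_i · s_j):
  r[U,U] = 1 (diagonal).
  r[U,V] = -1.3333 / (0.8165 · 2.3805) = -1.3333 / 1.9437 = -0.686
  r[U,W] = 0.6667 / (0.8165 · 1.633) = 0.6667 / 1.3333 = 0.5
  r[V,V] = 1 (diagonal).
  r[V,W] = -2 / (2.3805 · 1.633) = -2 / 3.8873 = -0.5145
  r[W,W] = 1 (diagonal).

R is symmetric with unit diagonal. Assembling:

R = [[1, -0.686, 0.5],
 [-0.686, 1, -0.5145],
 [0.5, -0.5145, 1]]


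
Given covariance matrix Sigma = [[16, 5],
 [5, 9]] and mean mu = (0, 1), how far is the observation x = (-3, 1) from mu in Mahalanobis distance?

Step 1 — centre the observation: (x - mu) = (-3, 0).

Step 2 — invert Sigma. det(Sigma) = 16·9 - (5)² = 119.
  Sigma^{-1} = (1/det) · [[d, -b], [-b, a]] = [[0.0756, -0.042],
 [-0.042, 0.1345]].

Step 3 — form the quadratic (x - mu)^T · Sigma^{-1} · (x - mu):
  Sigma^{-1} · (x - mu) = (-0.2269, 0.1261).
  (x - mu)^T · [Sigma^{-1} · (x - mu)] = (-3)·(-0.2269) + (0)·(0.1261) = 0.6807.

Step 4 — take square root: d = √(0.6807) ≈ 0.825.

d(x, mu) = √(0.6807) ≈ 0.825


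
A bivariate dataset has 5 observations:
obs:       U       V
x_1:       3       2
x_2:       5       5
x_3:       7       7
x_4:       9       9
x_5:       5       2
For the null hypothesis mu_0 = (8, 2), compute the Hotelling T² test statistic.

Step 1 — sample mean vector:
  mean(U) = (3 + 5 + 7 + 9 + 5) / 5 = 29/5 = 5.8
  mean(V) = (2 + 5 + 7 + 9 + 2) / 5 = 25/5 = 5
  x̄ = (5.8, 5),  deviation x̄ - mu_0 = (5.8, 5) - (8, 2) = (-2.2, 3).

Step 2 — sample covariance matrix, S[i,j] = (1/(n-1)) · Σ_k (x_{k,i} - mean_i) · (x_{k,j} - mean_j), divisor n-1 = 4:
  S[U,U] = ((-2.8)·(-2.8) + (-0.8)·(-0.8) + (1.2)·(1.2) + (3.2)·(3.2) + (-0.8)·(-0.8)) / 4 = 20.8/4 = 5.2
  S[U,V] = ((-2.8)·(-3) + (-0.8)·(0) + (1.2)·(2) + (3.2)·(4) + (-0.8)·(-3)) / 4 = 26/4 = 6.5
  S[V,V] = ((-3)·(-3) + (0)·(0) + (2)·(2) + (4)·(4) + (-3)·(-3)) / 4 = 38/4 = 9.5
  S = [[5.2, 6.5],
 [6.5, 9.5]].

Step 3 — invert S. det(S) = 5.2·9.5 - (6.5)² = 7.15.
  S^{-1} = (1/det) · [[d, -b], [-b, a]] = [[1.3287, -0.9091],
 [-0.9091, 0.7273]].

Step 4 — quadratic form (x̄ - mu_0)^T · S^{-1} · (x̄ - mu_0):
  S^{-1} · (x̄ - mu_0) = (-5.6503, 4.1818),
  (x̄ - mu_0)^T · [...] = (-2.2)·(-5.6503) + (3)·(4.1818) = 24.9762.

Step 5 — scale by n: T² = 5 · 24.9762 = 124.8811.

T² ≈ 124.8811


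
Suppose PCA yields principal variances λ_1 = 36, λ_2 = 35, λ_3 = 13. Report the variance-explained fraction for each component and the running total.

Step 1 — total variance = trace(Sigma) = Σ λ_i = 36 + 35 + 13 = 84.

Step 2 — fraction explained by component i = λ_i / Σ λ:
  PC1: 36/84 = 0.4286
  PC2: 35/84 = 0.4167
  PC3: 13/84 = 0.1548

Step 3 — cumulative fraction after k components = (λ_1 + ... + λ_k) / Σ λ:
  k = 1: 36/84 = 0.4286
  k = 2: (36 + 35)/84 = 71/84 = 0.8452
  k = 3: (36 + 35 + 13)/84 = 84/84 = 1

Summary (fraction, with percent):

explained: PC1 0.4286 (42.86%), PC2 0.4167 (41.67%), PC3 0.1548 (15.48%);  cumulative: 0.4286, 0.8452, 1


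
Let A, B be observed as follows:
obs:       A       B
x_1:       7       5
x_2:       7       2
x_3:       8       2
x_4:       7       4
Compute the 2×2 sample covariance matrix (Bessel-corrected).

Step 1 — column means:
  mean(A) = (7 + 7 + 8 + 7) / 4 = 29/4 = 7.25
  mean(B) = (5 + 2 + 2 + 4) / 4 = 13/4 = 3.25

Step 2 — sample covariance S[i,j] = (1/(n-1)) · Σ_k (x_{k,i} - mean_i) · (x_{k,j} - mean_j), with n-1 = 3.
  S[A,A] = ((-0.25)·(-0.25) + (-0.25)·(-0.25) + (0.75)·(0.75) + (-0.25)·(-0.25)) / 3 = 0.75/3 = 0.25
  S[A,B] = ((-0.25)·(1.75) + (-0.25)·(-1.25) + (0.75)·(-1.25) + (-0.25)·(0.75)) / 3 = -1.25/3 = -0.4167
  S[B,B] = ((1.75)·(1.75) + (-1.25)·(-1.25) + (-1.25)·(-1.25) + (0.75)·(0.75)) / 3 = 6.75/3 = 2.25

S is symmetric (S[j,i] = S[i,j]). Assembling:

S = [[0.25, -0.4167],
 [-0.4167, 2.25]]
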